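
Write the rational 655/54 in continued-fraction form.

Run the Euclidean algorithm on 655 and 54; the successive quotients are the partial quotients a_0, a_1, ... (each step inverts the fractional part left over by the previous one):
  655 = 12*54 + 7, so a_0 = 12.
  54 = 7*7 + 5, so a_1 = 7.
  7 = 1*5 + 2, so a_2 = 1.
  5 = 2*2 + 1, so a_3 = 2.
  2 = 2*1 + 0, so a_4 = 2.
The remainder reaches 0 after 5 divisions, so the expansion has 5 partial quotients, read off in order.

[12; 7, 1, 2, 2]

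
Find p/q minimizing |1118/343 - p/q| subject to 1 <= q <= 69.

Expand x = 1118/343 as a continued fraction with the Euclidean algorithm:
  1118 = 3*343 + 89, so a_0 = 3.
  343 = 3*89 + 76, so a_1 = 3.
  89 = 1*76 + 13, so a_2 = 1.
  76 = 5*13 + 11, so a_3 = 5.
  13 = 1*11 + 2, so a_4 = 1.
  11 = 5*2 + 1, so a_5 = 5.
  2 = 2*1 + 0, so a_6 = 2.
so x = [3; 3, 1, 5, 1, 5, 2].
Convergents (p_i = a_i*p_{i-1} + p_{i-2}, q_i = a_i*q_{i-1} + q_{i-2} with p_{-2}=0, p_{-1}=1, q_{-2}=1, q_{-1}=0), until the denominator exceeds 69:
  i=0: a_0=3, p_0 = 3*1 + 0 = 3, q_0 = 3*0 + 1 = 1.
  i=1: a_1=3, p_1 = 3*3 + 1 = 10, q_1 = 3*1 + 0 = 3.
  i=2: a_2=1, p_2 = 1*10 + 3 = 13, q_2 = 1*3 + 1 = 4.
  i=3: a_3=5, p_3 = 5*13 + 10 = 75, q_3 = 5*4 + 3 = 23.
  i=4: a_4=1, p_4 = 1*75 + 13 = 88, q_4 = 1*23 + 4 = 27.
  i=5: a_5=5, p_5 = 5*88 + 75 = 515, q_5 = 5*27 + 23 = 158.
q_5 = 158 > 69, so the last convergent with denominator <= 69 is p_4/q_4 = 88/27.
The closest fraction with denominator <= 69 is either p_4/q_4 or the intermediate fraction (k*p_4 + p_3)/(k*q_4 + q_3) with the largest k >= 1 whose denominator stays <= 69; these approach x as k grows, and every other convergent or intermediate fraction in range is farther away.
Largest k: floor((69 - q_3)/q_4) = floor((69 - 23)/27) = 1.
That gives (1*88 + 75)/(1*27 + 23) = 163/50.
Compare the errors: |x - 88/27| = |1118*27 - 88*343|/(343*27) = 2/9261, and |x - 163/50| = |1118*50 - 163*343|/(343*50) = 9/17150.
Cross-multiplying, 2*17150 = 34300 < 83349 = 9*9261, so 2/9261 is smaller: the convergent 88/27 is closer to x than 163/50.

88/27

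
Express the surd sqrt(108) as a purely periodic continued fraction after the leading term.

Write x_i = (sqrt(108) + m_i)/d_i with (m_0, d_0) = (0, 1). a_0 = floor(sqrt(108)) = 10, since 10^2 = 100 <= 108 < 121 = 11^2.
Iterate m_{i+1} = d_i*a_i - m_i, d_{i+1} = (108 - m_{i+1}^2)/d_i, a_{i+1} = floor((a_0 + m_{i+1})/d_{i+1}):
  m_1 = 1*10 - 0 = 10, d_1 = (108 - 10^2)/1 = 8/1 = 8, a_1 = floor((10 + 10)/8) = 2.
  m_2 = 8*2 - 10 = 6, d_2 = (108 - 6^2)/8 = 72/8 = 9, a_2 = floor((10 + 6)/9) = 1.
  m_3 = 9*1 - 6 = 3, d_3 = (108 - 3^2)/9 = 99/9 = 11, a_3 = floor((10 + 3)/11) = 1.
  m_4 = 11*1 - 3 = 8, d_4 = (108 - 8^2)/11 = 44/11 = 4, a_4 = floor((10 + 8)/4) = 4.
  m_5 = 4*4 - 8 = 8, d_5 = (108 - 8^2)/4 = 44/4 = 11, a_5 = floor((10 + 8)/11) = 1.
  m_6 = 11*1 - 8 = 3, d_6 = (108 - 3^2)/11 = 99/11 = 9, a_6 = floor((10 + 3)/9) = 1.
  m_7 = 9*1 - 3 = 6, d_7 = (108 - 6^2)/9 = 72/9 = 8, a_7 = floor((10 + 6)/8) = 2.
  m_8 = 8*2 - 6 = 10, d_8 = (108 - 10^2)/8 = 8/8 = 1, a_8 = floor((10 + 10)/1) = 20.
  m_9 = 1*20 - 10 = 10, d_9 = (108 - 10^2)/1 = 8/1 = 8: (m_9, d_9) = (m_1, d_1) = (10, 8), so from here the quotients repeat a_1, ..., a_8; the period length is 8.
Hence the expansion of sqrt(108) is a_0 = 10 followed by the repeating block 2, 1, 1, 4, 1, 1, 2, 20 (period 8).

[10; (2, 1, 1, 4, 1, 1, 2, 20)]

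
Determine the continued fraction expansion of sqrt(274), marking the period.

Write x_i = (sqrt(274) + m_i)/d_i with (m_0, d_0) = (0, 1). a_0 = floor(sqrt(274)) = 16, since 16^2 = 256 <= 274 < 289 = 17^2.
Iterate m_{i+1} = d_i*a_i - m_i, d_{i+1} = (274 - m_{i+1}^2)/d_i, a_{i+1} = floor((a_0 + m_{i+1})/d_{i+1}):
  m_1 = 1*16 - 0 = 16, d_1 = (274 - 16^2)/1 = 18/1 = 18, a_1 = floor((16 + 16)/18) = 1.
  m_2 = 18*1 - 16 = 2, d_2 = (274 - 2^2)/18 = 270/18 = 15, a_2 = floor((16 + 2)/15) = 1.
  m_3 = 15*1 - 2 = 13, d_3 = (274 - 13^2)/15 = 105/15 = 7, a_3 = floor((16 + 13)/7) = 4.
  m_4 = 7*4 - 13 = 15, d_4 = (274 - 15^2)/7 = 49/7 = 7, a_4 = floor((16 + 15)/7) = 4.
  m_5 = 7*4 - 15 = 13, d_5 = (274 - 13^2)/7 = 105/7 = 15, a_5 = floor((16 + 13)/15) = 1.
  m_6 = 15*1 - 13 = 2, d_6 = (274 - 2^2)/15 = 270/15 = 18, a_6 = floor((16 + 2)/18) = 1.
  m_7 = 18*1 - 2 = 16, d_7 = (274 - 16^2)/18 = 18/18 = 1, a_7 = floor((16 + 16)/1) = 32.
  m_8 = 1*32 - 16 = 16, d_8 = (274 - 16^2)/1 = 18/1 = 18: (m_8, d_8) = (m_1, d_1) = (16, 18), so from here the quotients repeat a_1, ..., a_7; the period length is 7.
Hence the expansion of sqrt(274) is a_0 = 16 followed by the repeating block 1, 1, 4, 4, 1, 1, 32 (period 7).

[16; (1, 1, 4, 4, 1, 1, 32)]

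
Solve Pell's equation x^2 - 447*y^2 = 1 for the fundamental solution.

(x, y) = (148, 7)

First expand sqrt(447) as a continued fraction. With x_i = (sqrt(447) + m_i)/d_i and (m_0, d_0) = (0, 1): a_0 = floor(sqrt(447)) = 21, since 21^2 = 441 <= 447 < 484 = 22^2.
Iterate m_{i+1} = d_i*a_i - m_i, d_{i+1} = (447 - m_{i+1}^2)/d_i, a_{i+1} = floor((a_0 + m_{i+1})/d_{i+1}):
  m_1 = 1*21 - 0 = 21, d_1 = (447 - 21^2)/1 = 6/1 = 6, a_1 = floor((21 + 21)/6) = 7.
  m_2 = 6*7 - 21 = 21, d_2 = (447 - 21^2)/6 = 6/6 = 1, a_2 = floor((21 + 21)/1) = 42.
  m_3 = 1*42 - 21 = 21, d_3 = (447 - 21^2)/1 = 6/1 = 6: (m_3, d_3) = (m_1, d_1) = (21, 6), so from here the quotients repeat a_1, a_2; the period length is 2.
So sqrt(447) = [21; (7, 42)] with period length k = 2.
k is even, so the fundamental solution of x^2 - 447y^2 = 1 is (p_{k-1}, q_{k-1}) = (p_1, q_1); compute convergents through index 1.
Convergents (p_i = a_i*p_{i-1} + p_{i-2}, q_i = a_i*q_{i-1} + q_{i-2} with p_{-2}=0, p_{-1}=1, q_{-2}=1, q_{-1}=0):
  i=0: a_0=21, p_0 = 21*1 + 0 = 21, q_0 = 21*0 + 1 = 1.
  i=1: a_1=7, p_1 = 7*21 + 1 = 148, q_1 = 7*1 + 0 = 7.
Check: 148^2 - 447*7^2 = 21904 - 21903 = 1, so (x, y) = (148, 7) solves the equation, and by the theorem it is the least positive solution.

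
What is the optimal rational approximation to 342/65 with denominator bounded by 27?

Expand x = 342/65 as a continued fraction with the Euclidean algorithm:
  342 = 5*65 + 17, so a_0 = 5.
  65 = 3*17 + 14, so a_1 = 3.
  17 = 1*14 + 3, so a_2 = 1.
  14 = 4*3 + 2, so a_3 = 4.
  3 = 1*2 + 1, so a_4 = 1.
  2 = 2*1 + 0, so a_5 = 2.
so x = [5; 3, 1, 4, 1, 2].
Convergents (p_i = a_i*p_{i-1} + p_{i-2}, q_i = a_i*q_{i-1} + q_{i-2} with p_{-2}=0, p_{-1}=1, q_{-2}=1, q_{-1}=0), until the denominator exceeds 27:
  i=0: a_0=5, p_0 = 5*1 + 0 = 5, q_0 = 5*0 + 1 = 1.
  i=1: a_1=3, p_1 = 3*5 + 1 = 16, q_1 = 3*1 + 0 = 3.
  i=2: a_2=1, p_2 = 1*16 + 5 = 21, q_2 = 1*3 + 1 = 4.
  i=3: a_3=4, p_3 = 4*21 + 16 = 100, q_3 = 4*4 + 3 = 19.
  i=4: a_4=1, p_4 = 1*100 + 21 = 121, q_4 = 1*19 + 4 = 23.
  i=5: a_5=2, p_5 = 2*121 + 100 = 342, q_5 = 2*23 + 19 = 65.
q_5 = 65 > 27, so the last convergent with denominator <= 27 is p_4/q_4 = 121/23.
The closest fraction with denominator <= 27 is either p_4/q_4 or the intermediate fraction (k*p_4 + p_3)/(k*q_4 + q_3) with the largest k >= 1 whose denominator stays <= 27; these approach x as k grows, and every other convergent or intermediate fraction in range is farther away.
Largest k: floor((27 - q_3)/q_4) = floor((27 - 19)/23) = 0.
Since k = 0, no intermediate fraction beyond p_4/q_4 has denominator <= 27, so the convergent 121/23 is the closest (its error is |342*23 - 121*65|/(65*23) = 1/1495).

121/23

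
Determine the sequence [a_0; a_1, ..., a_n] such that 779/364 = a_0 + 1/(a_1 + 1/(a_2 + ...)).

[2; 7, 7, 3, 2]

Run the Euclidean algorithm on 779 and 364; the successive quotients are the partial quotients a_0, a_1, ... (each step inverts the fractional part left over by the previous one):
  779 = 2*364 + 51, so a_0 = 2.
  364 = 7*51 + 7, so a_1 = 7.
  51 = 7*7 + 2, so a_2 = 7.
  7 = 3*2 + 1, so a_3 = 3.
  2 = 2*1 + 0, so a_4 = 2.
The remainder reaches 0 after 5 divisions, so the expansion has 5 partial quotients, read off in order.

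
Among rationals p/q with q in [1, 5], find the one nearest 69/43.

Expand x = 69/43 as a continued fraction with the Euclidean algorithm:
  69 = 1*43 + 26, so a_0 = 1.
  43 = 1*26 + 17, so a_1 = 1.
  26 = 1*17 + 9, so a_2 = 1.
  17 = 1*9 + 8, so a_3 = 1.
  9 = 1*8 + 1, so a_4 = 1.
  8 = 8*1 + 0, so a_5 = 8.
so x = [1; 1, 1, 1, 1, 8].
Convergents (p_i = a_i*p_{i-1} + p_{i-2}, q_i = a_i*q_{i-1} + q_{i-2} with p_{-2}=0, p_{-1}=1, q_{-2}=1, q_{-1}=0), until the denominator exceeds 5:
  i=0: a_0=1, p_0 = 1*1 + 0 = 1, q_0 = 1*0 + 1 = 1.
  i=1: a_1=1, p_1 = 1*1 + 1 = 2, q_1 = 1*1 + 0 = 1.
  i=2: a_2=1, p_2 = 1*2 + 1 = 3, q_2 = 1*1 + 1 = 2.
  i=3: a_3=1, p_3 = 1*3 + 2 = 5, q_3 = 1*2 + 1 = 3.
  i=4: a_4=1, p_4 = 1*5 + 3 = 8, q_4 = 1*3 + 2 = 5.
  i=5: a_5=8, p_5 = 8*8 + 5 = 69, q_5 = 8*5 + 3 = 43.
q_5 = 43 > 5, so the last convergent with denominator <= 5 is p_4/q_4 = 8/5.
The closest fraction with denominator <= 5 is either p_4/q_4 or the intermediate fraction (k*p_4 + p_3)/(k*q_4 + q_3) with the largest k >= 1 whose denominator stays <= 5; these approach x as k grows, and every other convergent or intermediate fraction in range is farther away.
Largest k: floor((5 - q_3)/q_4) = floor((5 - 3)/5) = 0.
Since k = 0, no intermediate fraction beyond p_4/q_4 has denominator <= 5, so the convergent 8/5 is the closest (its error is |69*5 - 8*43|/(43*5) = 1/215).

8/5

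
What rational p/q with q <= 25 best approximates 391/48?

Expand x = 391/48 as a continued fraction with the Euclidean algorithm:
  391 = 8*48 + 7, so a_0 = 8.
  48 = 6*7 + 6, so a_1 = 6.
  7 = 1*6 + 1, so a_2 = 1.
  6 = 6*1 + 0, so a_3 = 6.
so x = [8; 6, 1, 6].
Convergents (p_i = a_i*p_{i-1} + p_{i-2}, q_i = a_i*q_{i-1} + q_{i-2} with p_{-2}=0, p_{-1}=1, q_{-2}=1, q_{-1}=0), until the denominator exceeds 25:
  i=0: a_0=8, p_0 = 8*1 + 0 = 8, q_0 = 8*0 + 1 = 1.
  i=1: a_1=6, p_1 = 6*8 + 1 = 49, q_1 = 6*1 + 0 = 6.
  i=2: a_2=1, p_2 = 1*49 + 8 = 57, q_2 = 1*6 + 1 = 7.
  i=3: a_3=6, p_3 = 6*57 + 49 = 391, q_3 = 6*7 + 6 = 48.
q_3 = 48 > 25, so the last convergent with denominator <= 25 is p_2/q_2 = 57/7.
The closest fraction with denominator <= 25 is either p_2/q_2 or the intermediate fraction (k*p_2 + p_1)/(k*q_2 + q_1) with the largest k >= 1 whose denominator stays <= 25; these approach x as k grows, and every other convergent or intermediate fraction in range is farther away.
Largest k: floor((25 - q_1)/q_2) = floor((25 - 6)/7) = 2.
That gives (2*57 + 49)/(2*7 + 6) = 163/20.
Compare the errors: |x - 57/7| = |391*7 - 57*48|/(48*7) = 1/336, and |x - 163/20| = |391*20 - 163*48|/(48*20) = 4/960.
Cross-multiplying, 1*960 = 960 < 1344 = 4*336, so 1/336 is smaller: the convergent 57/7 is closer to x than 163/20.

57/7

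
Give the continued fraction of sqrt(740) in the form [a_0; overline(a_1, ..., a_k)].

[27; overline(4, 1, 12, 1, 4, 54)]

Write x_i = (sqrt(740) + m_i)/d_i with (m_0, d_0) = (0, 1). a_0 = floor(sqrt(740)) = 27, since 27^2 = 729 <= 740 < 784 = 28^2.
Iterate m_{i+1} = d_i*a_i - m_i, d_{i+1} = (740 - m_{i+1}^2)/d_i, a_{i+1} = floor((a_0 + m_{i+1})/d_{i+1}):
  m_1 = 1*27 - 0 = 27, d_1 = (740 - 27^2)/1 = 11/1 = 11, a_1 = floor((27 + 27)/11) = 4.
  m_2 = 11*4 - 27 = 17, d_2 = (740 - 17^2)/11 = 451/11 = 41, a_2 = floor((27 + 17)/41) = 1.
  m_3 = 41*1 - 17 = 24, d_3 = (740 - 24^2)/41 = 164/41 = 4, a_3 = floor((27 + 24)/4) = 12.
  m_4 = 4*12 - 24 = 24, d_4 = (740 - 24^2)/4 = 164/4 = 41, a_4 = floor((27 + 24)/41) = 1.
  m_5 = 41*1 - 24 = 17, d_5 = (740 - 17^2)/41 = 451/41 = 11, a_5 = floor((27 + 17)/11) = 4.
  m_6 = 11*4 - 17 = 27, d_6 = (740 - 27^2)/11 = 11/11 = 1, a_6 = floor((27 + 27)/1) = 54.
  m_7 = 1*54 - 27 = 27, d_7 = (740 - 27^2)/1 = 11/1 = 11: (m_7, d_7) = (m_1, d_1) = (27, 11), so from here the quotients repeat a_1, ..., a_6; the period length is 6.
Hence the expansion of sqrt(740) is a_0 = 27 followed by the repeating block 4, 1, 12, 1, 4, 54 (period 6).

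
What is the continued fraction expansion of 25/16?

Run the Euclidean algorithm on 25 and 16; the successive quotients are the partial quotients a_0, a_1, ... (each step inverts the fractional part left over by the previous one):
  25 = 1*16 + 9, so a_0 = 1.
  16 = 1*9 + 7, so a_1 = 1.
  9 = 1*7 + 2, so a_2 = 1.
  7 = 3*2 + 1, so a_3 = 3.
  2 = 2*1 + 0, so a_4 = 2.
The remainder reaches 0 after 5 divisions, so the expansion has 5 partial quotients, read off in order.

[1; 1, 1, 3, 2]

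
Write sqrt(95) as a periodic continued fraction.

Write x_i = (sqrt(95) + m_i)/d_i with (m_0, d_0) = (0, 1). a_0 = floor(sqrt(95)) = 9, since 9^2 = 81 <= 95 < 100 = 10^2.
Iterate m_{i+1} = d_i*a_i - m_i, d_{i+1} = (95 - m_{i+1}^2)/d_i, a_{i+1} = floor((a_0 + m_{i+1})/d_{i+1}):
  m_1 = 1*9 - 0 = 9, d_1 = (95 - 9^2)/1 = 14/1 = 14, a_1 = floor((9 + 9)/14) = 1.
  m_2 = 14*1 - 9 = 5, d_2 = (95 - 5^2)/14 = 70/14 = 5, a_2 = floor((9 + 5)/5) = 2.
  m_3 = 5*2 - 5 = 5, d_3 = (95 - 5^2)/5 = 70/5 = 14, a_3 = floor((9 + 5)/14) = 1.
  m_4 = 14*1 - 5 = 9, d_4 = (95 - 9^2)/14 = 14/14 = 1, a_4 = floor((9 + 9)/1) = 18.
  m_5 = 1*18 - 9 = 9, d_5 = (95 - 9^2)/1 = 14/1 = 14: (m_5, d_5) = (m_1, d_1) = (9, 14), so from here the quotients repeat a_1, ..., a_4; the period length is 4.
Hence the expansion of sqrt(95) is a_0 = 9 followed by the repeating block 1, 2, 1, 18 (period 4).

[9; (1, 2, 1, 18)]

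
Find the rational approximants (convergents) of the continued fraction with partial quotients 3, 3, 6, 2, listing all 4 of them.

3/1, 10/3, 63/19, 136/41

Using the convergent recurrence p_i = a_i*p_{i-1} + p_{i-2}, q_i = a_i*q_{i-1} + q_{i-2} with p_{-2}=0, p_{-1}=1, q_{-2}=1, q_{-1}=0:
  i=0: a_0=3, p_0 = 3*1 + 0 = 3, q_0 = 3*0 + 1 = 1.
  i=1: a_1=3, p_1 = 3*3 + 1 = 10, q_1 = 3*1 + 0 = 3.
  i=2: a_2=6, p_2 = 6*10 + 3 = 63, q_2 = 6*3 + 1 = 19.
  i=3: a_3=2, p_3 = 2*63 + 10 = 136, q_3 = 2*19 + 3 = 41.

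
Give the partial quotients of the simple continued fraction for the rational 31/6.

[5; 6]

Run the Euclidean algorithm on 31 and 6; the successive quotients are the partial quotients a_0, a_1, ... (each step inverts the fractional part left over by the previous one):
  31 = 5*6 + 1, so a_0 = 5.
  6 = 6*1 + 0, so a_1 = 6.
The remainder reaches 0 after 2 divisions, so the expansion has 2 partial quotients, read off in order.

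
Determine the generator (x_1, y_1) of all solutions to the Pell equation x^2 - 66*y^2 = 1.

First expand sqrt(66) as a continued fraction. With x_i = (sqrt(66) + m_i)/d_i and (m_0, d_0) = (0, 1): a_0 = floor(sqrt(66)) = 8, since 8^2 = 64 <= 66 < 81 = 9^2.
Iterate m_{i+1} = d_i*a_i - m_i, d_{i+1} = (66 - m_{i+1}^2)/d_i, a_{i+1} = floor((a_0 + m_{i+1})/d_{i+1}):
  m_1 = 1*8 - 0 = 8, d_1 = (66 - 8^2)/1 = 2/1 = 2, a_1 = floor((8 + 8)/2) = 8.
  m_2 = 2*8 - 8 = 8, d_2 = (66 - 8^2)/2 = 2/2 = 1, a_2 = floor((8 + 8)/1) = 16.
  m_3 = 1*16 - 8 = 8, d_3 = (66 - 8^2)/1 = 2/1 = 2: (m_3, d_3) = (m_1, d_1) = (8, 2), so from here the quotients repeat a_1, a_2; the period length is 2.
So sqrt(66) = [8; (8, 16)] with period length k = 2.
k is even, so the fundamental solution of x^2 - 66y^2 = 1 is (p_{k-1}, q_{k-1}) = (p_1, q_1); compute convergents through index 1.
Convergents (p_i = a_i*p_{i-1} + p_{i-2}, q_i = a_i*q_{i-1} + q_{i-2} with p_{-2}=0, p_{-1}=1, q_{-2}=1, q_{-1}=0):
  i=0: a_0=8, p_0 = 8*1 + 0 = 8, q_0 = 8*0 + 1 = 1.
  i=1: a_1=8, p_1 = 8*8 + 1 = 65, q_1 = 8*1 + 0 = 8.
Check: 65^2 - 66*8^2 = 4225 - 4224 = 1, so (x, y) = (65, 8) solves the equation, and by the theorem it is the least positive solution.

(x, y) = (65, 8)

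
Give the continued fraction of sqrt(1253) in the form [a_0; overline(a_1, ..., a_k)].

Write x_i = (sqrt(1253) + m_i)/d_i with (m_0, d_0) = (0, 1). a_0 = floor(sqrt(1253)) = 35, since 35^2 = 1225 <= 1253 < 1296 = 36^2.
Iterate m_{i+1} = d_i*a_i - m_i, d_{i+1} = (1253 - m_{i+1}^2)/d_i, a_{i+1} = floor((a_0 + m_{i+1})/d_{i+1}):
  m_1 = 1*35 - 0 = 35, d_1 = (1253 - 35^2)/1 = 28/1 = 28, a_1 = floor((35 + 35)/28) = 2.
  m_2 = 28*2 - 35 = 21, d_2 = (1253 - 21^2)/28 = 812/28 = 29, a_2 = floor((35 + 21)/29) = 1.
  m_3 = 29*1 - 21 = 8, d_3 = (1253 - 8^2)/29 = 1189/29 = 41, a_3 = floor((35 + 8)/41) = 1.
  m_4 = 41*1 - 8 = 33, d_4 = (1253 - 33^2)/41 = 164/41 = 4, a_4 = floor((35 + 33)/4) = 17.
  m_5 = 4*17 - 33 = 35, d_5 = (1253 - 35^2)/4 = 28/4 = 7, a_5 = floor((35 + 35)/7) = 10.
  m_6 = 7*10 - 35 = 35, d_6 = (1253 - 35^2)/7 = 28/7 = 4, a_6 = floor((35 + 35)/4) = 17.
  m_7 = 4*17 - 35 = 33, d_7 = (1253 - 33^2)/4 = 164/4 = 41, a_7 = floor((35 + 33)/41) = 1.
  m_8 = 41*1 - 33 = 8, d_8 = (1253 - 8^2)/41 = 1189/41 = 29, a_8 = floor((35 + 8)/29) = 1.
  m_9 = 29*1 - 8 = 21, d_9 = (1253 - 21^2)/29 = 812/29 = 28, a_9 = floor((35 + 21)/28) = 2.
  m_10 = 28*2 - 21 = 35, d_10 = (1253 - 35^2)/28 = 28/28 = 1, a_10 = floor((35 + 35)/1) = 70.
  m_11 = 1*70 - 35 = 35, d_11 = (1253 - 35^2)/1 = 28/1 = 28: (m_11, d_11) = (m_1, d_1) = (35, 28), so from here the quotients repeat a_1, ..., a_10; the period length is 10.
Hence the expansion of sqrt(1253) is a_0 = 35 followed by the repeating block 2, 1, 1, 17, 10, 17, 1, 1, 2, 70 (period 10).

[35; overline(2, 1, 1, 17, 10, 17, 1, 1, 2, 70)]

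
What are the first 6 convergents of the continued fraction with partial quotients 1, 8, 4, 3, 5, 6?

Using the convergent recurrence p_i = a_i*p_{i-1} + p_{i-2}, q_i = a_i*q_{i-1} + q_{i-2} with p_{-2}=0, p_{-1}=1, q_{-2}=1, q_{-1}=0:
  i=0: a_0=1, p_0 = 1*1 + 0 = 1, q_0 = 1*0 + 1 = 1.
  i=1: a_1=8, p_1 = 8*1 + 1 = 9, q_1 = 8*1 + 0 = 8.
  i=2: a_2=4, p_2 = 4*9 + 1 = 37, q_2 = 4*8 + 1 = 33.
  i=3: a_3=3, p_3 = 3*37 + 9 = 120, q_3 = 3*33 + 8 = 107.
  i=4: a_4=5, p_4 = 5*120 + 37 = 637, q_4 = 5*107 + 33 = 568.
  i=5: a_5=6, p_5 = 6*637 + 120 = 3942, q_5 = 6*568 + 107 = 3515.

1/1, 9/8, 37/33, 120/107, 637/568, 3942/3515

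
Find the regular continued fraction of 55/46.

Run the Euclidean algorithm on 55 and 46; the successive quotients are the partial quotients a_0, a_1, ... (each step inverts the fractional part left over by the previous one):
  55 = 1*46 + 9, so a_0 = 1.
  46 = 5*9 + 1, so a_1 = 5.
  9 = 9*1 + 0, so a_2 = 9.
The remainder reaches 0 after 3 divisions, so the expansion has 3 partial quotients, read off in order.

[1; 5, 9]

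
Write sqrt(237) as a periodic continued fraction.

[15; (2, 1, 1, 7, 10, 7, 1, 1, 2, 30)]

Write x_i = (sqrt(237) + m_i)/d_i with (m_0, d_0) = (0, 1). a_0 = floor(sqrt(237)) = 15, since 15^2 = 225 <= 237 < 256 = 16^2.
Iterate m_{i+1} = d_i*a_i - m_i, d_{i+1} = (237 - m_{i+1}^2)/d_i, a_{i+1} = floor((a_0 + m_{i+1})/d_{i+1}):
  m_1 = 1*15 - 0 = 15, d_1 = (237 - 15^2)/1 = 12/1 = 12, a_1 = floor((15 + 15)/12) = 2.
  m_2 = 12*2 - 15 = 9, d_2 = (237 - 9^2)/12 = 156/12 = 13, a_2 = floor((15 + 9)/13) = 1.
  m_3 = 13*1 - 9 = 4, d_3 = (237 - 4^2)/13 = 221/13 = 17, a_3 = floor((15 + 4)/17) = 1.
  m_4 = 17*1 - 4 = 13, d_4 = (237 - 13^2)/17 = 68/17 = 4, a_4 = floor((15 + 13)/4) = 7.
  m_5 = 4*7 - 13 = 15, d_5 = (237 - 15^2)/4 = 12/4 = 3, a_5 = floor((15 + 15)/3) = 10.
  m_6 = 3*10 - 15 = 15, d_6 = (237 - 15^2)/3 = 12/3 = 4, a_6 = floor((15 + 15)/4) = 7.
  m_7 = 4*7 - 15 = 13, d_7 = (237 - 13^2)/4 = 68/4 = 17, a_7 = floor((15 + 13)/17) = 1.
  m_8 = 17*1 - 13 = 4, d_8 = (237 - 4^2)/17 = 221/17 = 13, a_8 = floor((15 + 4)/13) = 1.
  m_9 = 13*1 - 4 = 9, d_9 = (237 - 9^2)/13 = 156/13 = 12, a_9 = floor((15 + 9)/12) = 2.
  m_10 = 12*2 - 9 = 15, d_10 = (237 - 15^2)/12 = 12/12 = 1, a_10 = floor((15 + 15)/1) = 30.
  m_11 = 1*30 - 15 = 15, d_11 = (237 - 15^2)/1 = 12/1 = 12: (m_11, d_11) = (m_1, d_1) = (15, 12), so from here the quotients repeat a_1, ..., a_10; the period length is 10.
Hence the expansion of sqrt(237) is a_0 = 15 followed by the repeating block 2, 1, 1, 7, 10, 7, 1, 1, 2, 30 (period 10).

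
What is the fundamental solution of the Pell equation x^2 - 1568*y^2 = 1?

First expand sqrt(1568) as a continued fraction. With x_i = (sqrt(1568) + m_i)/d_i and (m_0, d_0) = (0, 1): a_0 = floor(sqrt(1568)) = 39, since 39^2 = 1521 <= 1568 < 1600 = 40^2.
Iterate m_{i+1} = d_i*a_i - m_i, d_{i+1} = (1568 - m_{i+1}^2)/d_i, a_{i+1} = floor((a_0 + m_{i+1})/d_{i+1}):
  m_1 = 1*39 - 0 = 39, d_1 = (1568 - 39^2)/1 = 47/1 = 47, a_1 = floor((39 + 39)/47) = 1.
  m_2 = 47*1 - 39 = 8, d_2 = (1568 - 8^2)/47 = 1504/47 = 32, a_2 = floor((39 + 8)/32) = 1.
  m_3 = 32*1 - 8 = 24, d_3 = (1568 - 24^2)/32 = 992/32 = 31, a_3 = floor((39 + 24)/31) = 2.
  m_4 = 31*2 - 24 = 38, d_4 = (1568 - 38^2)/31 = 124/31 = 4, a_4 = floor((39 + 38)/4) = 19.
  m_5 = 4*19 - 38 = 38, d_5 = (1568 - 38^2)/4 = 124/4 = 31, a_5 = floor((39 + 38)/31) = 2.
  m_6 = 31*2 - 38 = 24, d_6 = (1568 - 24^2)/31 = 992/31 = 32, a_6 = floor((39 + 24)/32) = 1.
  m_7 = 32*1 - 24 = 8, d_7 = (1568 - 8^2)/32 = 1504/32 = 47, a_7 = floor((39 + 8)/47) = 1.
  m_8 = 47*1 - 8 = 39, d_8 = (1568 - 39^2)/47 = 47/47 = 1, a_8 = floor((39 + 39)/1) = 78.
  m_9 = 1*78 - 39 = 39, d_9 = (1568 - 39^2)/1 = 47/1 = 47: (m_9, d_9) = (m_1, d_1) = (39, 47), so from here the quotients repeat a_1, ..., a_8; the period length is 8.
So sqrt(1568) = [39; (1, 1, 2, 19, 2, 1, 1, 78)] with period length k = 8.
k is even, so the fundamental solution of x^2 - 1568y^2 = 1 is (p_{k-1}, q_{k-1}) = (p_7, q_7); compute convergents through index 7.
Convergents (p_i = a_i*p_{i-1} + p_{i-2}, q_i = a_i*q_{i-1} + q_{i-2} with p_{-2}=0, p_{-1}=1, q_{-2}=1, q_{-1}=0):
  i=0: a_0=39, p_0 = 39*1 + 0 = 39, q_0 = 39*0 + 1 = 1.
  i=1: a_1=1, p_1 = 1*39 + 1 = 40, q_1 = 1*1 + 0 = 1.
  i=2: a_2=1, p_2 = 1*40 + 39 = 79, q_2 = 1*1 + 1 = 2.
  i=3: a_3=2, p_3 = 2*79 + 40 = 198, q_3 = 2*2 + 1 = 5.
  i=4: a_4=19, p_4 = 19*198 + 79 = 3841, q_4 = 19*5 + 2 = 97.
  i=5: a_5=2, p_5 = 2*3841 + 198 = 7880, q_5 = 2*97 + 5 = 199.
  i=6: a_6=1, p_6 = 1*7880 + 3841 = 11721, q_6 = 1*199 + 97 = 296.
  i=7: a_7=1, p_7 = 1*11721 + 7880 = 19601, q_7 = 1*296 + 199 = 495.
Check: 19601^2 - 1568*495^2 = 384199201 - 384199200 = 1, so (x, y) = (19601, 495) solves the equation, and by the theorem it is the least positive solution.

(x, y) = (19601, 495)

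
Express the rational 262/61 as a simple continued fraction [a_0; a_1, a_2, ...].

Run the Euclidean algorithm on 262 and 61; the successive quotients are the partial quotients a_0, a_1, ... (each step inverts the fractional part left over by the previous one):
  262 = 4*61 + 18, so a_0 = 4.
  61 = 3*18 + 7, so a_1 = 3.
  18 = 2*7 + 4, so a_2 = 2.
  7 = 1*4 + 3, so a_3 = 1.
  4 = 1*3 + 1, so a_4 = 1.
  3 = 3*1 + 0, so a_5 = 3.
The remainder reaches 0 after 6 divisions, so the expansion has 6 partial quotients, read off in order.

[4; 3, 2, 1, 1, 3]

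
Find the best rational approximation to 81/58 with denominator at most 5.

Expand x = 81/58 as a continued fraction with the Euclidean algorithm:
  81 = 1*58 + 23, so a_0 = 1.
  58 = 2*23 + 12, so a_1 = 2.
  23 = 1*12 + 11, so a_2 = 1.
  12 = 1*11 + 1, so a_3 = 1.
  11 = 11*1 + 0, so a_4 = 11.
so x = [1; 2, 1, 1, 11].
Convergents (p_i = a_i*p_{i-1} + p_{i-2}, q_i = a_i*q_{i-1} + q_{i-2} with p_{-2}=0, p_{-1}=1, q_{-2}=1, q_{-1}=0), until the denominator exceeds 5:
  i=0: a_0=1, p_0 = 1*1 + 0 = 1, q_0 = 1*0 + 1 = 1.
  i=1: a_1=2, p_1 = 2*1 + 1 = 3, q_1 = 2*1 + 0 = 2.
  i=2: a_2=1, p_2 = 1*3 + 1 = 4, q_2 = 1*2 + 1 = 3.
  i=3: a_3=1, p_3 = 1*4 + 3 = 7, q_3 = 1*3 + 2 = 5.
  i=4: a_4=11, p_4 = 11*7 + 4 = 81, q_4 = 11*5 + 3 = 58.
q_4 = 58 > 5, so the last convergent with denominator <= 5 is p_3/q_3 = 7/5.
The closest fraction with denominator <= 5 is either p_3/q_3 or the intermediate fraction (k*p_3 + p_2)/(k*q_3 + q_2) with the largest k >= 1 whose denominator stays <= 5; these approach x as k grows, and every other convergent or intermediate fraction in range is farther away.
Largest k: floor((5 - q_2)/q_3) = floor((5 - 3)/5) = 0.
Since k = 0, no intermediate fraction beyond p_3/q_3 has denominator <= 5, so the convergent 7/5 is the closest (its error is |81*5 - 7*58|/(58*5) = 1/290).

7/5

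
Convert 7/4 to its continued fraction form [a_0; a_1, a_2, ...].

[1; 1, 3]

Run the Euclidean algorithm on 7 and 4; the successive quotients are the partial quotients a_0, a_1, ... (each step inverts the fractional part left over by the previous one):
  7 = 1*4 + 3, so a_0 = 1.
  4 = 1*3 + 1, so a_1 = 1.
  3 = 3*1 + 0, so a_2 = 3.
The remainder reaches 0 after 3 divisions, so the expansion has 3 partial quotients, read off in order.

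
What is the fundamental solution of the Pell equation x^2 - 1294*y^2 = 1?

First expand sqrt(1294) as a continued fraction. With x_i = (sqrt(1294) + m_i)/d_i and (m_0, d_0) = (0, 1): a_0 = floor(sqrt(1294)) = 35, since 35^2 = 1225 <= 1294 < 1296 = 36^2.
Iterate m_{i+1} = d_i*a_i - m_i, d_{i+1} = (1294 - m_{i+1}^2)/d_i, a_{i+1} = floor((a_0 + m_{i+1})/d_{i+1}):
  m_1 = 1*35 - 0 = 35, d_1 = (1294 - 35^2)/1 = 69/1 = 69, a_1 = floor((35 + 35)/69) = 1.
  m_2 = 69*1 - 35 = 34, d_2 = (1294 - 34^2)/69 = 138/69 = 2, a_2 = floor((35 + 34)/2) = 34.
  m_3 = 2*34 - 34 = 34, d_3 = (1294 - 34^2)/2 = 138/2 = 69, a_3 = floor((35 + 34)/69) = 1.
  m_4 = 69*1 - 34 = 35, d_4 = (1294 - 35^2)/69 = 69/69 = 1, a_4 = floor((35 + 35)/1) = 70.
  m_5 = 1*70 - 35 = 35, d_5 = (1294 - 35^2)/1 = 69/1 = 69: (m_5, d_5) = (m_1, d_1) = (35, 69), so from here the quotients repeat a_1, ..., a_4; the period length is 4.
So sqrt(1294) = [35; (1, 34, 1, 70)] with period length k = 4.
k is even, so the fundamental solution of x^2 - 1294y^2 = 1 is (p_{k-1}, q_{k-1}) = (p_3, q_3); compute convergents through index 3.
Convergents (p_i = a_i*p_{i-1} + p_{i-2}, q_i = a_i*q_{i-1} + q_{i-2} with p_{-2}=0, p_{-1}=1, q_{-2}=1, q_{-1}=0):
  i=0: a_0=35, p_0 = 35*1 + 0 = 35, q_0 = 35*0 + 1 = 1.
  i=1: a_1=1, p_1 = 1*35 + 1 = 36, q_1 = 1*1 + 0 = 1.
  i=2: a_2=34, p_2 = 34*36 + 35 = 1259, q_2 = 34*1 + 1 = 35.
  i=3: a_3=1, p_3 = 1*1259 + 36 = 1295, q_3 = 1*35 + 1 = 36.
Check: 1295^2 - 1294*36^2 = 1677025 - 1677024 = 1, so (x, y) = (1295, 36) solves the equation, and by the theorem it is the least positive solution.

(x, y) = (1295, 36)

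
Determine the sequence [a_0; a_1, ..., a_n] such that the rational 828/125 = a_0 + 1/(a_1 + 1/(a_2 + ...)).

[6; 1, 1, 1, 1, 1, 15]

Run the Euclidean algorithm on 828 and 125; the successive quotients are the partial quotients a_0, a_1, ... (each step inverts the fractional part left over by the previous one):
  828 = 6*125 + 78, so a_0 = 6.
  125 = 1*78 + 47, so a_1 = 1.
  78 = 1*47 + 31, so a_2 = 1.
  47 = 1*31 + 16, so a_3 = 1.
  31 = 1*16 + 15, so a_4 = 1.
  16 = 1*15 + 1, so a_5 = 1.
  15 = 15*1 + 0, so a_6 = 15.
The remainder reaches 0 after 7 divisions, so the expansion has 7 partial quotients, read off in order.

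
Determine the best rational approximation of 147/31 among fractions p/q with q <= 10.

19/4

Expand x = 147/31 as a continued fraction with the Euclidean algorithm:
  147 = 4*31 + 23, so a_0 = 4.
  31 = 1*23 + 8, so a_1 = 1.
  23 = 2*8 + 7, so a_2 = 2.
  8 = 1*7 + 1, so a_3 = 1.
  7 = 7*1 + 0, so a_4 = 7.
so x = [4; 1, 2, 1, 7].
Convergents (p_i = a_i*p_{i-1} + p_{i-2}, q_i = a_i*q_{i-1} + q_{i-2} with p_{-2}=0, p_{-1}=1, q_{-2}=1, q_{-1}=0), until the denominator exceeds 10:
  i=0: a_0=4, p_0 = 4*1 + 0 = 4, q_0 = 4*0 + 1 = 1.
  i=1: a_1=1, p_1 = 1*4 + 1 = 5, q_1 = 1*1 + 0 = 1.
  i=2: a_2=2, p_2 = 2*5 + 4 = 14, q_2 = 2*1 + 1 = 3.
  i=3: a_3=1, p_3 = 1*14 + 5 = 19, q_3 = 1*3 + 1 = 4.
  i=4: a_4=7, p_4 = 7*19 + 14 = 147, q_4 = 7*4 + 3 = 31.
q_4 = 31 > 10, so the last convergent with denominator <= 10 is p_3/q_3 = 19/4.
The closest fraction with denominator <= 10 is either p_3/q_3 or the intermediate fraction (k*p_3 + p_2)/(k*q_3 + q_2) with the largest k >= 1 whose denominator stays <= 10; these approach x as k grows, and every other convergent or intermediate fraction in range is farther away.
Largest k: floor((10 - q_2)/q_3) = floor((10 - 3)/4) = 1.
That gives (1*19 + 14)/(1*4 + 3) = 33/7.
Compare the errors: |x - 19/4| = |147*4 - 19*31|/(31*4) = 1/124, and |x - 33/7| = |147*7 - 33*31|/(31*7) = 6/217.
Cross-multiplying, 1*217 = 217 < 744 = 6*124, so 1/124 is smaller: the convergent 19/4 is closer to x than 33/7.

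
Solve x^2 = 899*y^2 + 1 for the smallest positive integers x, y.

(x, y) = (30, 1)

First expand sqrt(899) as a continued fraction. With x_i = (sqrt(899) + m_i)/d_i and (m_0, d_0) = (0, 1): a_0 = floor(sqrt(899)) = 29, since 29^2 = 841 <= 899 < 900 = 30^2.
Iterate m_{i+1} = d_i*a_i - m_i, d_{i+1} = (899 - m_{i+1}^2)/d_i, a_{i+1} = floor((a_0 + m_{i+1})/d_{i+1}):
  m_1 = 1*29 - 0 = 29, d_1 = (899 - 29^2)/1 = 58/1 = 58, a_1 = floor((29 + 29)/58) = 1.
  m_2 = 58*1 - 29 = 29, d_2 = (899 - 29^2)/58 = 58/58 = 1, a_2 = floor((29 + 29)/1) = 58.
  m_3 = 1*58 - 29 = 29, d_3 = (899 - 29^2)/1 = 58/1 = 58: (m_3, d_3) = (m_1, d_1) = (29, 58), so from here the quotients repeat a_1, a_2; the period length is 2.
So sqrt(899) = [29; (1, 58)] with period length k = 2.
k is even, so the fundamental solution of x^2 - 899y^2 = 1 is (p_{k-1}, q_{k-1}) = (p_1, q_1); compute convergents through index 1.
Convergents (p_i = a_i*p_{i-1} + p_{i-2}, q_i = a_i*q_{i-1} + q_{i-2} with p_{-2}=0, p_{-1}=1, q_{-2}=1, q_{-1}=0):
  i=0: a_0=29, p_0 = 29*1 + 0 = 29, q_0 = 29*0 + 1 = 1.
  i=1: a_1=1, p_1 = 1*29 + 1 = 30, q_1 = 1*1 + 0 = 1.
Check: 30^2 - 899*1^2 = 900 - 899 = 1, so (x, y) = (30, 1) solves the equation, and by the theorem it is the least positive solution.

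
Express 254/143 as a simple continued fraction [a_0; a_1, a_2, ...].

Run the Euclidean algorithm on 254 and 143; the successive quotients are the partial quotients a_0, a_1, ... (each step inverts the fractional part left over by the previous one):
  254 = 1*143 + 111, so a_0 = 1.
  143 = 1*111 + 32, so a_1 = 1.
  111 = 3*32 + 15, so a_2 = 3.
  32 = 2*15 + 2, so a_3 = 2.
  15 = 7*2 + 1, so a_4 = 7.
  2 = 2*1 + 0, so a_5 = 2.
The remainder reaches 0 after 6 divisions, so the expansion has 6 partial quotients, read off in order.

[1; 1, 3, 2, 7, 2]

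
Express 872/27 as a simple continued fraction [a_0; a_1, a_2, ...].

Run the Euclidean algorithm on 872 and 27; the successive quotients are the partial quotients a_0, a_1, ... (each step inverts the fractional part left over by the previous one):
  872 = 32*27 + 8, so a_0 = 32.
  27 = 3*8 + 3, so a_1 = 3.
  8 = 2*3 + 2, so a_2 = 2.
  3 = 1*2 + 1, so a_3 = 1.
  2 = 2*1 + 0, so a_4 = 2.
The remainder reaches 0 after 5 divisions, so the expansion has 5 partial quotients, read off in order.

[32; 3, 2, 1, 2]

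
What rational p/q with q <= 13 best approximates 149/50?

Expand x = 149/50 as a continued fraction with the Euclidean algorithm:
  149 = 2*50 + 49, so a_0 = 2.
  50 = 1*49 + 1, so a_1 = 1.
  49 = 49*1 + 0, so a_2 = 49.
so x = [2; 1, 49].
Convergents (p_i = a_i*p_{i-1} + p_{i-2}, q_i = a_i*q_{i-1} + q_{i-2} with p_{-2}=0, p_{-1}=1, q_{-2}=1, q_{-1}=0), until the denominator exceeds 13:
  i=0: a_0=2, p_0 = 2*1 + 0 = 2, q_0 = 2*0 + 1 = 1.
  i=1: a_1=1, p_1 = 1*2 + 1 = 3, q_1 = 1*1 + 0 = 1.
  i=2: a_2=49, p_2 = 49*3 + 2 = 149, q_2 = 49*1 + 1 = 50.
q_2 = 50 > 13, so the last convergent with denominator <= 13 is p_1/q_1 = 3/1.
The closest fraction with denominator <= 13 is either p_1/q_1 or the intermediate fraction (k*p_1 + p_0)/(k*q_1 + q_0) with the largest k >= 1 whose denominator stays <= 13; these approach x as k grows, and every other convergent or intermediate fraction in range is farther away.
Largest k: floor((13 - q_0)/q_1) = floor((13 - 1)/1) = 12.
That gives (12*3 + 2)/(12*1 + 1) = 38/13.
Compare the errors: |x - 3/1| = |149*1 - 3*50|/(50*1) = 1/50, and |x - 38/13| = |149*13 - 38*50|/(50*13) = 37/650.
Cross-multiplying, 1*650 = 650 < 1850 = 37*50, so 1/50 is smaller: the convergent 3/1 is closer to x than 38/13.

3/1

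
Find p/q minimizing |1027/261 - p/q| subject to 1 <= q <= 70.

Expand x = 1027/261 as a continued fraction with the Euclidean algorithm:
  1027 = 3*261 + 244, so a_0 = 3.
  261 = 1*244 + 17, so a_1 = 1.
  244 = 14*17 + 6, so a_2 = 14.
  17 = 2*6 + 5, so a_3 = 2.
  6 = 1*5 + 1, so a_4 = 1.
  5 = 5*1 + 0, so a_5 = 5.
so x = [3; 1, 14, 2, 1, 5].
Convergents (p_i = a_i*p_{i-1} + p_{i-2}, q_i = a_i*q_{i-1} + q_{i-2} with p_{-2}=0, p_{-1}=1, q_{-2}=1, q_{-1}=0), until the denominator exceeds 70:
  i=0: a_0=3, p_0 = 3*1 + 0 = 3, q_0 = 3*0 + 1 = 1.
  i=1: a_1=1, p_1 = 1*3 + 1 = 4, q_1 = 1*1 + 0 = 1.
  i=2: a_2=14, p_2 = 14*4 + 3 = 59, q_2 = 14*1 + 1 = 15.
  i=3: a_3=2, p_3 = 2*59 + 4 = 122, q_3 = 2*15 + 1 = 31.
  i=4: a_4=1, p_4 = 1*122 + 59 = 181, q_4 = 1*31 + 15 = 46.
  i=5: a_5=5, p_5 = 5*181 + 122 = 1027, q_5 = 5*46 + 31 = 261.
q_5 = 261 > 70, so the last convergent with denominator <= 70 is p_4/q_4 = 181/46.
The closest fraction with denominator <= 70 is either p_4/q_4 or the intermediate fraction (k*p_4 + p_3)/(k*q_4 + q_3) with the largest k >= 1 whose denominator stays <= 70; these approach x as k grows, and every other convergent or intermediate fraction in range is farther away.
Largest k: floor((70 - q_3)/q_4) = floor((70 - 31)/46) = 0.
Since k = 0, no intermediate fraction beyond p_4/q_4 has denominator <= 70, so the convergent 181/46 is the closest (its error is |1027*46 - 181*261|/(261*46) = 1/12006).

181/46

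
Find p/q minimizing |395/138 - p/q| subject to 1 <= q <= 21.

Expand x = 395/138 as a continued fraction with the Euclidean algorithm:
  395 = 2*138 + 119, so a_0 = 2.
  138 = 1*119 + 19, so a_1 = 1.
  119 = 6*19 + 5, so a_2 = 6.
  19 = 3*5 + 4, so a_3 = 3.
  5 = 1*4 + 1, so a_4 = 1.
  4 = 4*1 + 0, so a_5 = 4.
so x = [2; 1, 6, 3, 1, 4].
Convergents (p_i = a_i*p_{i-1} + p_{i-2}, q_i = a_i*q_{i-1} + q_{i-2} with p_{-2}=0, p_{-1}=1, q_{-2}=1, q_{-1}=0), until the denominator exceeds 21:
  i=0: a_0=2, p_0 = 2*1 + 0 = 2, q_0 = 2*0 + 1 = 1.
  i=1: a_1=1, p_1 = 1*2 + 1 = 3, q_1 = 1*1 + 0 = 1.
  i=2: a_2=6, p_2 = 6*3 + 2 = 20, q_2 = 6*1 + 1 = 7.
  i=3: a_3=3, p_3 = 3*20 + 3 = 63, q_3 = 3*7 + 1 = 22.
q_3 = 22 > 21, so the last convergent with denominator <= 21 is p_2/q_2 = 20/7.
The closest fraction with denominator <= 21 is either p_2/q_2 or the intermediate fraction (k*p_2 + p_1)/(k*q_2 + q_1) with the largest k >= 1 whose denominator stays <= 21; these approach x as k grows, and every other convergent or intermediate fraction in range is farther away.
Largest k: floor((21 - q_1)/q_2) = floor((21 - 1)/7) = 2.
That gives (2*20 + 3)/(2*7 + 1) = 43/15.
Compare the errors: |x - 20/7| = |395*7 - 20*138|/(138*7) = 5/966, and |x - 43/15| = |395*15 - 43*138|/(138*15) = 9/2070.
Cross-multiplying, 9*966 = 8694 < 10350 = 5*2070, so 9/2070 is smaller: the intermediate fraction 43/15 is closer to x than 20/7.

43/15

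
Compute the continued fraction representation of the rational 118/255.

Run the Euclidean algorithm on 118 and 255; the successive quotients are the partial quotients a_0, a_1, ... (each step inverts the fractional part left over by the previous one):
  118 = 0*255 + 118, so a_0 = 0.
  255 = 2*118 + 19, so a_1 = 2.
  118 = 6*19 + 4, so a_2 = 6.
  19 = 4*4 + 3, so a_3 = 4.
  4 = 1*3 + 1, so a_4 = 1.
  3 = 3*1 + 0, so a_5 = 3.
The remainder reaches 0 after 6 divisions, so the expansion has 6 partial quotients, read off in order.

[0; 2, 6, 4, 1, 3]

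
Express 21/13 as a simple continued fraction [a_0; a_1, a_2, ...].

Run the Euclidean algorithm on 21 and 13; the successive quotients are the partial quotients a_0, a_1, ... (each step inverts the fractional part left over by the previous one):
  21 = 1*13 + 8, so a_0 = 1.
  13 = 1*8 + 5, so a_1 = 1.
  8 = 1*5 + 3, so a_2 = 1.
  5 = 1*3 + 2, so a_3 = 1.
  3 = 1*2 + 1, so a_4 = 1.
  2 = 2*1 + 0, so a_5 = 2.
The remainder reaches 0 after 6 divisions, so the expansion has 6 partial quotients, read off in order.

[1; 1, 1, 1, 1, 2]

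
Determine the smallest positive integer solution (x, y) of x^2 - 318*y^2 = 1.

First expand sqrt(318) as a continued fraction. With x_i = (sqrt(318) + m_i)/d_i and (m_0, d_0) = (0, 1): a_0 = floor(sqrt(318)) = 17, since 17^2 = 289 <= 318 < 324 = 18^2.
Iterate m_{i+1} = d_i*a_i - m_i, d_{i+1} = (318 - m_{i+1}^2)/d_i, a_{i+1} = floor((a_0 + m_{i+1})/d_{i+1}):
  m_1 = 1*17 - 0 = 17, d_1 = (318 - 17^2)/1 = 29/1 = 29, a_1 = floor((17 + 17)/29) = 1.
  m_2 = 29*1 - 17 = 12, d_2 = (318 - 12^2)/29 = 174/29 = 6, a_2 = floor((17 + 12)/6) = 4.
  m_3 = 6*4 - 12 = 12, d_3 = (318 - 12^2)/6 = 174/6 = 29, a_3 = floor((17 + 12)/29) = 1.
  m_4 = 29*1 - 12 = 17, d_4 = (318 - 17^2)/29 = 29/29 = 1, a_4 = floor((17 + 17)/1) = 34.
  m_5 = 1*34 - 17 = 17, d_5 = (318 - 17^2)/1 = 29/1 = 29: (m_5, d_5) = (m_1, d_1) = (17, 29), so from here the quotients repeat a_1, ..., a_4; the period length is 4.
So sqrt(318) = [17; (1, 4, 1, 34)] with period length k = 4.
k is even, so the fundamental solution of x^2 - 318y^2 = 1 is (p_{k-1}, q_{k-1}) = (p_3, q_3); compute convergents through index 3.
Convergents (p_i = a_i*p_{i-1} + p_{i-2}, q_i = a_i*q_{i-1} + q_{i-2} with p_{-2}=0, p_{-1}=1, q_{-2}=1, q_{-1}=0):
  i=0: a_0=17, p_0 = 17*1 + 0 = 17, q_0 = 17*0 + 1 = 1.
  i=1: a_1=1, p_1 = 1*17 + 1 = 18, q_1 = 1*1 + 0 = 1.
  i=2: a_2=4, p_2 = 4*18 + 17 = 89, q_2 = 4*1 + 1 = 5.
  i=3: a_3=1, p_3 = 1*89 + 18 = 107, q_3 = 1*5 + 1 = 6.
Check: 107^2 - 318*6^2 = 11449 - 11448 = 1, so (x, y) = (107, 6) solves the equation, and by the theorem it is the least positive solution.

(x, y) = (107, 6)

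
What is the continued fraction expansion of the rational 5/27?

Run the Euclidean algorithm on 5 and 27; the successive quotients are the partial quotients a_0, a_1, ... (each step inverts the fractional part left over by the previous one):
  5 = 0*27 + 5, so a_0 = 0.
  27 = 5*5 + 2, so a_1 = 5.
  5 = 2*2 + 1, so a_2 = 2.
  2 = 2*1 + 0, so a_3 = 2.
The remainder reaches 0 after 4 divisions, so the expansion has 4 partial quotients, read off in order.

[0; 5, 2, 2]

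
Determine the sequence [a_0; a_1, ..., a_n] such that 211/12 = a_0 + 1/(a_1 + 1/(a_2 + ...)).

[17; 1, 1, 2, 2]

Run the Euclidean algorithm on 211 and 12; the successive quotients are the partial quotients a_0, a_1, ... (each step inverts the fractional part left over by the previous one):
  211 = 17*12 + 7, so a_0 = 17.
  12 = 1*7 + 5, so a_1 = 1.
  7 = 1*5 + 2, so a_2 = 1.
  5 = 2*2 + 1, so a_3 = 2.
  2 = 2*1 + 0, so a_4 = 2.
The remainder reaches 0 after 5 divisions, so the expansion has 5 partial quotients, read off in order.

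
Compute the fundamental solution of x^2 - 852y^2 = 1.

(x, y) = (194399, 6660)

First expand sqrt(852) as a continued fraction. With x_i = (sqrt(852) + m_i)/d_i and (m_0, d_0) = (0, 1): a_0 = floor(sqrt(852)) = 29, since 29^2 = 841 <= 852 < 900 = 30^2.
Iterate m_{i+1} = d_i*a_i - m_i, d_{i+1} = (852 - m_{i+1}^2)/d_i, a_{i+1} = floor((a_0 + m_{i+1})/d_{i+1}):
  m_1 = 1*29 - 0 = 29, d_1 = (852 - 29^2)/1 = 11/1 = 11, a_1 = floor((29 + 29)/11) = 5.
  m_2 = 11*5 - 29 = 26, d_2 = (852 - 26^2)/11 = 176/11 = 16, a_2 = floor((29 + 26)/16) = 3.
  m_3 = 16*3 - 26 = 22, d_3 = (852 - 22^2)/16 = 368/16 = 23, a_3 = floor((29 + 22)/23) = 2.
  m_4 = 23*2 - 22 = 24, d_4 = (852 - 24^2)/23 = 276/23 = 12, a_4 = floor((29 + 24)/12) = 4.
  m_5 = 12*4 - 24 = 24, d_5 = (852 - 24^2)/12 = 276/12 = 23, a_5 = floor((29 + 24)/23) = 2.
  m_6 = 23*2 - 24 = 22, d_6 = (852 - 22^2)/23 = 368/23 = 16, a_6 = floor((29 + 22)/16) = 3.
  m_7 = 16*3 - 22 = 26, d_7 = (852 - 26^2)/16 = 176/16 = 11, a_7 = floor((29 + 26)/11) = 5.
  m_8 = 11*5 - 26 = 29, d_8 = (852 - 29^2)/11 = 11/11 = 1, a_8 = floor((29 + 29)/1) = 58.
  m_9 = 1*58 - 29 = 29, d_9 = (852 - 29^2)/1 = 11/1 = 11: (m_9, d_9) = (m_1, d_1) = (29, 11), so from here the quotients repeat a_1, ..., a_8; the period length is 8.
So sqrt(852) = [29; (5, 3, 2, 4, 2, 3, 5, 58)] with period length k = 8.
k is even, so the fundamental solution of x^2 - 852y^2 = 1 is (p_{k-1}, q_{k-1}) = (p_7, q_7); compute convergents through index 7.
Convergents (p_i = a_i*p_{i-1} + p_{i-2}, q_i = a_i*q_{i-1} + q_{i-2} with p_{-2}=0, p_{-1}=1, q_{-2}=1, q_{-1}=0):
  i=0: a_0=29, p_0 = 29*1 + 0 = 29, q_0 = 29*0 + 1 = 1.
  i=1: a_1=5, p_1 = 5*29 + 1 = 146, q_1 = 5*1 + 0 = 5.
  i=2: a_2=3, p_2 = 3*146 + 29 = 467, q_2 = 3*5 + 1 = 16.
  i=3: a_3=2, p_3 = 2*467 + 146 = 1080, q_3 = 2*16 + 5 = 37.
  i=4: a_4=4, p_4 = 4*1080 + 467 = 4787, q_4 = 4*37 + 16 = 164.
  i=5: a_5=2, p_5 = 2*4787 + 1080 = 10654, q_5 = 2*164 + 37 = 365.
  i=6: a_6=3, p_6 = 3*10654 + 4787 = 36749, q_6 = 3*365 + 164 = 1259.
  i=7: a_7=5, p_7 = 5*36749 + 10654 = 194399, q_7 = 5*1259 + 365 = 6660.
Check: 194399^2 - 852*6660^2 = 37790971201 - 37790971200 = 1, so (x, y) = (194399, 6660) solves the equation, and by the theorem it is the least positive solution.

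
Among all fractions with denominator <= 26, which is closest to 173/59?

Expand x = 173/59 as a continued fraction with the Euclidean algorithm:
  173 = 2*59 + 55, so a_0 = 2.
  59 = 1*55 + 4, so a_1 = 1.
  55 = 13*4 + 3, so a_2 = 13.
  4 = 1*3 + 1, so a_3 = 1.
  3 = 3*1 + 0, so a_4 = 3.
so x = [2; 1, 13, 1, 3].
Convergents (p_i = a_i*p_{i-1} + p_{i-2}, q_i = a_i*q_{i-1} + q_{i-2} with p_{-2}=0, p_{-1}=1, q_{-2}=1, q_{-1}=0), until the denominator exceeds 26:
  i=0: a_0=2, p_0 = 2*1 + 0 = 2, q_0 = 2*0 + 1 = 1.
  i=1: a_1=1, p_1 = 1*2 + 1 = 3, q_1 = 1*1 + 0 = 1.
  i=2: a_2=13, p_2 = 13*3 + 2 = 41, q_2 = 13*1 + 1 = 14.
  i=3: a_3=1, p_3 = 1*41 + 3 = 44, q_3 = 1*14 + 1 = 15.
  i=4: a_4=3, p_4 = 3*44 + 41 = 173, q_4 = 3*15 + 14 = 59.
q_4 = 59 > 26, so the last convergent with denominator <= 26 is p_3/q_3 = 44/15.
The closest fraction with denominator <= 26 is either p_3/q_3 or the intermediate fraction (k*p_3 + p_2)/(k*q_3 + q_2) with the largest k >= 1 whose denominator stays <= 26; these approach x as k grows, and every other convergent or intermediate fraction in range is farther away.
Largest k: floor((26 - q_2)/q_3) = floor((26 - 14)/15) = 0.
Since k = 0, no intermediate fraction beyond p_3/q_3 has denominator <= 26, so the convergent 44/15 is the closest (its error is |173*15 - 44*59|/(59*15) = 1/885).

44/15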